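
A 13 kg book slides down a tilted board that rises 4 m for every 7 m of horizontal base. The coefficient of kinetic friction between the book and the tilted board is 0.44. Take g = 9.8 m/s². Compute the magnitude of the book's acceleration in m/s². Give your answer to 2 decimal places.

1.12 m/s²

Resolving the weight along the incline: the component pulling the book down the slope is mg sin 29.74° = 13 × 9.8 × 0.4961 = 63.203 N, and the normal force is N = mg cos 29.74° = 13 × 9.8 × 0.8682 = 110.609 N.
Kinetic friction acts up the slope with magnitude f = μN = 0.44 × 110.609 = 48.668 N.
Net force along the incline is 63.203 − 48.668 = 14.535 N, so a = 14.535 / 13 = 1.1181 m/s².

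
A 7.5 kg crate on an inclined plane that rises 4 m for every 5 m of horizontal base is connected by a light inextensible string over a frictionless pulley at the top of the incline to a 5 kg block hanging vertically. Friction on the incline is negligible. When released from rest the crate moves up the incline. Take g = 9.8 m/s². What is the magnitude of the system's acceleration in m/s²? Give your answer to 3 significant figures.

0.247 m/s²

For the crate on the incline: the weight component along the slope is m₁g sin 38.66° = 7.5 × 9.8 × 0.6247 = 45.915 N and the normal force is N = m₁g cos 38.66° = 57.394 N.
Newton's second law for the crate (up-slope positive): T − 45.915 = 7.5 a. For the hanging block (downward positive): 5 × 9.8 − T = 5 a.
Adding the two equations eliminates T: 3.085 = 12.5 a, so a = 0.2468 m/s².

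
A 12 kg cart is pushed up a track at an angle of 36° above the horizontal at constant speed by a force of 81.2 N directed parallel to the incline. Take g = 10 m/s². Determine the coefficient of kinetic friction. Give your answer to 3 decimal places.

0.110

At constant speed ΣF = 0 along the incline. The applied 81.2 N acts up the slope; the weight component mg sin 36° = 70.534 N and kinetic friction μN both act down the slope.
So 81.2 = 70.534 + μ × 97.082, giving μ = (81.2 − 70.534) / 97.082 = 0.1099.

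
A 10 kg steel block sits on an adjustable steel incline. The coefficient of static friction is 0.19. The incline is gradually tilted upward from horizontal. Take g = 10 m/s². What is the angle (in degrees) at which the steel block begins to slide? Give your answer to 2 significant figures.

11°

At the threshold of sliding, static friction is at its maximum μ_s N and exactly balances the weight component along the incline: mg sin θ = μ_s mg cos θ.
Hence tan θ = μ_s = 0.19, so θ = arctan(0.19) = 10.7580°.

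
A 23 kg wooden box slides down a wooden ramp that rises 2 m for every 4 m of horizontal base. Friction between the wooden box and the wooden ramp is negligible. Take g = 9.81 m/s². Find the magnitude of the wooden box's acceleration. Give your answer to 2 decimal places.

4.39 m/s²

Resolving the weight along the incline: the component pulling the wooden box down the slope is mg sin 26.57° = 23 × 9.81 × 0.4472 = 100.902 N, and the normal force is N = mg cos 26.57° = 23 × 9.81 × 0.8944 = 201.803 N.
With no friction the net force along the incline is 100.902 N, so a = g sin 26.57° = 100.902 / 23 = 4.3870 m/s².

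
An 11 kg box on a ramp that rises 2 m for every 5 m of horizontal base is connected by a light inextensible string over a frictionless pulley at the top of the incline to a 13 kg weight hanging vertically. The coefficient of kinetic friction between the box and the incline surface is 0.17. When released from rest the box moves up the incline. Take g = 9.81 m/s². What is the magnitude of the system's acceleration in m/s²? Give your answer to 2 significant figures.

For the box on the incline: the weight component along the slope is m₁g sin 21.80° = 11 × 9.81 × 0.3714 = 40.078 N and the normal force is N = m₁g cos 21.80° = 100.192 N.
Kinetic friction opposes the box's motion up the incline: f = μN = 0.17 × 100.192 = 17.033 N acting down the slope.
Newton's second law for the box (up-slope positive): T − 40.078 − 17.033 = 11 a. For the hanging weight (downward positive): 13 × 9.81 − T = 13 a.
Adding the two equations eliminates T: 70.419 = 24 a, so a = 2.9341 m/s².

2.9 m/s²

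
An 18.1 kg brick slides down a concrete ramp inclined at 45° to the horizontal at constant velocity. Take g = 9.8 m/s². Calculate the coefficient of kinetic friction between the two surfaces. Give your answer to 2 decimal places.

1.00

At constant velocity the net force along the incline is zero: mg sin 45° = μ mg cos 45°.
So μ = tan 45° = 0.7071 / 0.7071 = 1.0000.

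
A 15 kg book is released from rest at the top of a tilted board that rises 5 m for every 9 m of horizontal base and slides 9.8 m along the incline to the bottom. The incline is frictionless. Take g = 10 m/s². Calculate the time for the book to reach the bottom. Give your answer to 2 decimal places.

The weight component along the incline is mg sin 29.05° = 72.846 N and the normal force is N = mg cos 29.05° = 131.124 N.
With no friction, a = g sin 29.05° = 4.8564 m/s².
Starting from rest, L = ½at², so t = √(2L/a) = √(2 × 9.8 / 4.8564) = 2.0090 s.

2.01 s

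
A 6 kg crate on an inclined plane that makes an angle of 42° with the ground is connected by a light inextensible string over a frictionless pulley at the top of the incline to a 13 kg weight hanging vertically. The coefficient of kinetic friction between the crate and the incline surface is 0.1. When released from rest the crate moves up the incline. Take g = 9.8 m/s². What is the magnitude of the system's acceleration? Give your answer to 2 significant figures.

For the crate on the incline: the weight component along the slope is m₁g sin 42° = 6 × 9.8 × 0.6691 = 39.343 N and the normal force is N = m₁g cos 42° = 43.697 N.
Kinetic friction opposes the crate's motion up the incline: f = μN = 0.1 × 43.697 = 4.370 N acting down the slope.
Newton's second law for the crate (up-slope positive): T − 39.343 − 4.370 = 6 a. For the hanging weight (downward positive): 13 × 9.8 − T = 13 a.
Adding the two equations eliminates T: 83.687 = 19 a, so a = 4.4046 m/s².

4.4 m/s²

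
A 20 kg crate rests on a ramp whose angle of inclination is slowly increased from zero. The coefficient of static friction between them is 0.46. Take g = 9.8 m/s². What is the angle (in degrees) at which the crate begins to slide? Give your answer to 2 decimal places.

At the threshold of sliding, static friction is at its maximum μ_s N and exactly balances the weight component along the incline: mg sin θ = μ_s mg cos θ.
Hence tan θ = μ_s = 0.46, so θ = arctan(0.46) = 24.7024°.

24.70°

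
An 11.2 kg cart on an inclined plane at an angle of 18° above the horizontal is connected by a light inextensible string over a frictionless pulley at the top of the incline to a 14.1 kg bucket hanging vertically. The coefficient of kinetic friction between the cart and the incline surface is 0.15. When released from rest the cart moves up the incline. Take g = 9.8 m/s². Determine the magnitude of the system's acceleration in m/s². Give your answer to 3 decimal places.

3.502 m/s²

For the cart on the incline: the weight component along the slope is m₁g sin 18° = 11.2 × 9.8 × 0.3090 = 33.916 N and the normal force is N = m₁g cos 18° = 104.388 N.
Kinetic friction opposes the cart's motion up the incline: f = μN = 0.15 × 104.388 = 15.658 N acting down the slope.
Newton's second law for the cart (up-slope positive): T − 33.916 − 15.658 = 11.2 a. For the hanging bucket (downward positive): 14.1 × 9.8 − T = 14.1 a.
Adding the two equations eliminates T: 88.606 = 25.3 a, so a = 3.5022 m/s².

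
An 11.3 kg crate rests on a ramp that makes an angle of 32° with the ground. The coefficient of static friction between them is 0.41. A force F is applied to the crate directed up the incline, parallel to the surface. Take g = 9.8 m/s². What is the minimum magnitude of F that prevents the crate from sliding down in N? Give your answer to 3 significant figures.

20.2 N

The normal force is N = mg cos 32° = 93.913 N. With F at its minimum the crate is on the verge of sliding down, so static friction is at its maximum μ_s N = 0.41 × 93.913 = 38.504 N and acts up the slope.
Equilibrium along the incline: F + μ_s N = mg sin 32°, so F = 58.683 − 38.504 = 20.179 N.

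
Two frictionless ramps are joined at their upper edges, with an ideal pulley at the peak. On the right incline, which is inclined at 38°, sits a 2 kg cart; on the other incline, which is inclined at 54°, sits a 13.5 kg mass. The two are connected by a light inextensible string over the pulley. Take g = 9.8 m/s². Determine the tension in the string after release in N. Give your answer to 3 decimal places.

24.321 N

Resolve each weight along its own incline: the 2 kg mass has component 2 × 9.8 × sin 38° = 12.067 N down its slope, and the 13.5 kg mass has 13.5 × 9.8 × sin 54° = 107.033 N down its slope.
The 13.5 kg side's 107.033 N exceeds the other side's 12.067 N, so that mass slides down and the 2 kg mass slides up. Taking that direction as positive, Newton's second law for the whole system gives 107.033 − 12.067 = (2 + 13.5) a, so a = 94.966 / 15.5 = 6.1268 m/s².
For the 2 kg mass (up-slope positive): T − 12.067 = 2 × 6.1268, so T = 24.321 N.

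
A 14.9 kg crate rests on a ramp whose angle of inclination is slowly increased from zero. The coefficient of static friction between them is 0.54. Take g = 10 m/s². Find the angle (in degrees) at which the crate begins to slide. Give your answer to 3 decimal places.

28.369°

At the threshold of sliding, static friction is at its maximum μ_s N and exactly balances the weight component along the incline: mg sin θ = μ_s mg cos θ.
Hence tan θ = μ_s = 0.54, so θ = arctan(0.54) = 28.3690°.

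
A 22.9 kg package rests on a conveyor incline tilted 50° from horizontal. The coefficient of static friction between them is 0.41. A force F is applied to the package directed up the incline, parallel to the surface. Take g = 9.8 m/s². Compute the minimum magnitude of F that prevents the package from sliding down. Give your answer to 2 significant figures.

The normal force is N = mg cos 50° = 144.254 N. With F at its minimum the package is on the verge of sliding down, so static friction is at its maximum μ_s N = 0.41 × 144.254 = 59.144 N and acts up the slope.
Equilibrium along the incline: F + μ_s N = mg sin 50°, so F = 171.916 − 59.144 = 112.772 N.

110 N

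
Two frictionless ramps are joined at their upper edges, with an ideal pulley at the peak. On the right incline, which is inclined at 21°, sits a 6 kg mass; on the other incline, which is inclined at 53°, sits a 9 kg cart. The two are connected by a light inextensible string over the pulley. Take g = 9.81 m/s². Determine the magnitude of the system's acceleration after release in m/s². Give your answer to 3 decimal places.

Resolve each weight along its own incline: the 6 kg mass has component 6 × 9.81 × sin 21° = 21.094 N down its slope, and the 9 kg mass has 9 × 9.81 × sin 53° = 70.512 N down its slope.
The 9 kg side's 70.512 N exceeds the other side's 21.094 N, so that mass slides down and the 6 kg mass slides up. Taking that direction as positive, Newton's second law for the whole system gives 70.512 − 21.094 = (6 + 9) a, so a = 49.418 / 15 = 3.2945 m/s².

3.295 m/s²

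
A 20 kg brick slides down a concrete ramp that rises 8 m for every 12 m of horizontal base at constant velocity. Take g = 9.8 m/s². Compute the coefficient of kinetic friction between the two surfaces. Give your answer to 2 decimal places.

0.67

At constant velocity the net force along the incline is zero: mg sin 33.69° = μ mg cos 33.69°.
So μ = tan 33.69° = 0.5547 / 0.8321 = 0.6666.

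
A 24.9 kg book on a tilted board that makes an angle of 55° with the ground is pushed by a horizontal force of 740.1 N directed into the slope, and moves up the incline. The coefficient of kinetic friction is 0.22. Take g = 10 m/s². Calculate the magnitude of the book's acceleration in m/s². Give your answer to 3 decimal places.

The horizontal push has components F cos 55° = 740.1 × 0.5736 = 424.521 N up the incline and F sin 55° = 740.1 × 0.8192 = 606.290 N pressing into the surface.
The normal force is therefore N = mg cos 55° + F sin 55° = 142.826 + 606.290 = 749.116 N, and kinetic friction down the slope is μN = 0.22 × 749.116 = 164.806 N.
Along the incline: F cos 55° − mg sin 55° − μN = ma, so 424.521 − 203.981 − 164.806 = 24.9 a, giving a = 2.2383 m/s².

2.238 m/s²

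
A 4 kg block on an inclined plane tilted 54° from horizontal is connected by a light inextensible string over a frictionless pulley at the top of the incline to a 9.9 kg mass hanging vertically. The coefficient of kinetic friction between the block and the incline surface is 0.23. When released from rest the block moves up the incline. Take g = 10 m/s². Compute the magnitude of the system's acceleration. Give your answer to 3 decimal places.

4.405 m/s²

For the block on the incline: the weight component along the slope is m₁g sin 54° = 4 × 10 × 0.8090 = 32.360 N and the normal force is N = m₁g cos 54° = 23.511 N.
Kinetic friction opposes the block's motion up the incline: f = μN = 0.23 × 23.511 = 5.408 N acting down the slope.
Newton's second law for the block (up-slope positive): T − 32.360 − 5.408 = 4 a. For the hanging mass (downward positive): 9.9 × 10 − T = 9.9 a.
Adding the two equations eliminates T: 61.232 = 13.9 a, so a = 4.4052 m/s².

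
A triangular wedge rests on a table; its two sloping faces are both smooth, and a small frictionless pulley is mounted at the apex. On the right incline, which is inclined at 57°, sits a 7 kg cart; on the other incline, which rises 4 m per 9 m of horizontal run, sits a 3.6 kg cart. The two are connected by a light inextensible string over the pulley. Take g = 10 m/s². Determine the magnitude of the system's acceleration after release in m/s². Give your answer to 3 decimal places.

4.159 m/s²

Resolve each weight along its own incline: the 7 kg mass has component 7 × 10 × sin 57° = 58.707 N down its slope, and the 3.6 kg mass has 3.6 × 10 × sin 23.96° = 14.621 N down its slope.
The 7 kg side's 58.707 N exceeds the other side's 14.621 N, so that mass slides down and the 3.6 kg mass slides up. Taking that direction as positive, Newton's second law for the whole system gives 58.707 − 14.621 = (7 + 3.6) a, so a = 44.086 / 10.6 = 4.1591 m/s².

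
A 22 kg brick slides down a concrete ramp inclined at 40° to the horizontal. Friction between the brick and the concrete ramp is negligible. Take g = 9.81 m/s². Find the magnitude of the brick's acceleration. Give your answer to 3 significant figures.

Resolving the weight along the incline: the component pulling the brick down the slope is mg sin 40° = 22 × 9.81 × 0.6428 = 138.729 N, and the normal force is N = mg cos 40° = 22 × 9.81 × 0.7660 = 165.318 N.
With no friction the net force along the incline is 138.729 N, so a = g sin 40° = 138.729 / 22 = 6.3059 m/s².

6.31 m/s²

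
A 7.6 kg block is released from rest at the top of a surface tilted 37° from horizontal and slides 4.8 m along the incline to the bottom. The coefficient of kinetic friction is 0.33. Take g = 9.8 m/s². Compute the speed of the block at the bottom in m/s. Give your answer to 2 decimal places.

The weight component along the incline is mg sin 37° = 44.823 N and the normal force is N = mg cos 37° = 59.482 N.
Friction up the slope is f = μN = 0.33 × 59.482 = 19.629 N, so the net downslope force is 44.823 − 19.629 = 25.194 N and a = 25.194 / 7.6 = 3.3150 m/s².
Starting from rest over a distance of 4.8 m, v² = 2aL = 2 × 3.3150 × 4.8 = 31.8240, so v = 5.6413 m/s.

5.64 m/s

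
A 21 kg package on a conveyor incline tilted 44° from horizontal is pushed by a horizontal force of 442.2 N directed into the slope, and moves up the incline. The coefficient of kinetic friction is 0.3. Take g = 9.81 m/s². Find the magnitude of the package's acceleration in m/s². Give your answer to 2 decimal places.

The horizontal push has components F cos 44° = 442.2 × 0.7193 = 318.074 N up the incline and F sin 44° = 442.2 × 0.6947 = 307.196 N pressing into the surface.
The normal force is therefore N = mg cos 44° + F sin 44° = 148.183 + 307.196 = 455.379 N, and kinetic friction down the slope is μN = 0.3 × 455.379 = 136.614 N.
Along the incline: F cos 44° − mg sin 44° − μN = ma, so 318.074 − 143.115 − 136.614 = 21 a, giving a = 1.8260 m/s².

1.83 m/s²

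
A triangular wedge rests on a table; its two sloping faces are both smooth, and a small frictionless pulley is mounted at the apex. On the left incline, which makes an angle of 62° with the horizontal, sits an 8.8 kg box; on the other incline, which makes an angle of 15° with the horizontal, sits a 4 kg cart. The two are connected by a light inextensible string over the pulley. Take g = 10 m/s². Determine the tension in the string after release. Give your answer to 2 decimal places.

31.40 N

Resolve each weight along its own incline: the 8.8 kg mass has component 8.8 × 10 × sin 62° = 77.699 N down its slope, and the 4 kg mass has 4 × 10 × sin 15° = 10.353 N down its slope.
The 8.8 kg side's 77.699 N exceeds the other side's 10.353 N, so that mass slides down and the 4 kg mass slides up. Taking that direction as positive, Newton's second law for the whole system gives 77.699 − 10.353 = (8.8 + 4) a, so a = 67.346 / 12.8 = 5.2614 m/s².
For the 4 kg mass (up-slope positive): T − 10.353 = 4 × 5.2614, so T = 31.399 N.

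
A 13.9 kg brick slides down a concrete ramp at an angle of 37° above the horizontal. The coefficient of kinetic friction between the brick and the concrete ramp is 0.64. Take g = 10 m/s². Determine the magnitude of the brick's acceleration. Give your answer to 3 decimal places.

0.907 m/s²

Resolving the weight along the incline: the component pulling the brick down the slope is mg sin 37° = 13.9 × 10 × 0.6018 = 83.650 N, and the normal force is N = mg cos 37° = 13.9 × 10 × 0.7986 = 111.005 N.
Kinetic friction acts up the slope with magnitude f = μN = 0.64 × 111.005 = 71.043 N.
Net force along the incline is 83.650 − 71.043 = 12.607 N, so a = 12.607 / 13.9 = 0.9070 m/s².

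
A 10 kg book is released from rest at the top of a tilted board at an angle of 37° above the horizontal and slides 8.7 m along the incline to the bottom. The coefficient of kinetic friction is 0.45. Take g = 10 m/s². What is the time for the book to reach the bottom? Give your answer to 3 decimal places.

The weight component along the incline is mg sin 37° = 60.182 N and the normal force is N = mg cos 37° = 79.864 N.
Friction up the slope is f = μN = 0.45 × 79.864 = 35.939 N, so the net downslope force is 60.182 − 35.939 = 24.243 N and a = 24.243 / 10 = 2.4243 m/s².
Starting from rest, L = ½at², so t = √(2L/a) = √(2 × 8.7 / 2.4243) = 2.6791 s.

2.679 s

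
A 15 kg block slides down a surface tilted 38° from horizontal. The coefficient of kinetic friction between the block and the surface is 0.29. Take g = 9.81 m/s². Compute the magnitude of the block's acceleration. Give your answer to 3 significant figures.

Resolving the weight along the incline: the component pulling the block down the slope is mg sin 38° = 15 × 9.81 × 0.6157 = 90.600 N, and the normal force is N = mg cos 38° = 15 × 9.81 × 0.7880 = 115.954 N.
Kinetic friction acts up the slope with magnitude f = μN = 0.29 × 115.954 = 33.627 N.
Net force along the incline is 90.600 − 33.627 = 56.973 N, so a = 56.973 / 15 = 3.7982 m/s².

3.80 m/s²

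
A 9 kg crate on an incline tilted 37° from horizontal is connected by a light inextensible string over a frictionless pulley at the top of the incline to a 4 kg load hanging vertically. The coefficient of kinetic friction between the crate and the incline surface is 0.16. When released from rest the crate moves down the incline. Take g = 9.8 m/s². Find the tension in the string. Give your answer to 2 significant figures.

For the crate on the incline: the weight component along the slope is m₁g sin 37° = 9 × 9.8 × 0.6018 = 53.079 N and the normal force is N = m₁g cos 37° = 70.440 N.
Kinetic friction opposes the crate's motion down the incline: f = μN = 0.16 × 70.440 = 11.270 N acting up the slope.
Newton's second law for the crate (down-slope positive): 53.079 − 11.270 − T = 9 a. For the hanging load (upward positive): T − 4 × 9.8 = 4 a.
Adding the two equations eliminates T: 2.609 = 13 a, so a = 0.2007 m/s².
Then from the hanging load's equation, T = 4 × (9.8 + 0.2007) = 40.003 N.

40 N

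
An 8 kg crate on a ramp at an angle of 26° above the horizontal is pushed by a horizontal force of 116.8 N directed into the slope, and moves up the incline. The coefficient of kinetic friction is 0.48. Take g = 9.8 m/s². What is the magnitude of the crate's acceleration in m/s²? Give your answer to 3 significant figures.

1.53 m/s²

The horizontal push has components F cos 26° = 116.8 × 0.8988 = 104.980 N up the incline and F sin 26° = 116.8 × 0.4384 = 51.205 N pressing into the surface.
The normal force is therefore N = mg cos 26° + F sin 26° = 70.466 + 51.205 = 121.671 N, and kinetic friction down the slope is μN = 0.48 × 121.671 = 58.402 N.
Along the incline: F cos 26° − mg sin 26° − μN = ma, so 104.980 − 34.371 − 58.402 = 8 a, giving a = 1.5259 m/s².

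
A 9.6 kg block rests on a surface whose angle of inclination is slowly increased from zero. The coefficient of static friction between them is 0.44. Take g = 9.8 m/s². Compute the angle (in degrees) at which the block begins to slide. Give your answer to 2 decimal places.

23.75°

At the threshold of sliding, static friction is at its maximum μ_s N and exactly balances the weight component along the incline: mg sin θ = μ_s mg cos θ.
Hence tan θ = μ_s = 0.44, so θ = arctan(0.44) = 23.7495°.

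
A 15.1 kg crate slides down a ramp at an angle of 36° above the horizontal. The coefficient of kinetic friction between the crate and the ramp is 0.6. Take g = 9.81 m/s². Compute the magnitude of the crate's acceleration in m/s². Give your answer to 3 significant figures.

1.00 m/s²

Resolving the weight along the incline: the component pulling the crate down the slope is mg sin 36° = 15.1 × 9.81 × 0.5878 = 87.071 N, and the normal force is N = mg cos 36° = 15.1 × 9.81 × 0.8090 = 119.838 N.
Kinetic friction acts up the slope with magnitude f = μN = 0.6 × 119.838 = 71.903 N.
Net force along the incline is 87.071 − 71.903 = 15.168 N, so a = 15.168 / 15.1 = 1.0045 m/s².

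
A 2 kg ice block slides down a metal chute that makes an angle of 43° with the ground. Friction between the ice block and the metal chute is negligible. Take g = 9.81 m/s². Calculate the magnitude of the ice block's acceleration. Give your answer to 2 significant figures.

Resolving the weight along the incline: the component pulling the ice block down the slope is mg sin 43° = 2 × 9.81 × 0.6820 = 13.381 N, and the normal force is N = mg cos 43° = 2 × 9.81 × 0.7314 = 14.350 N.
With no friction the net force along the incline is 13.381 N, so a = g sin 43° = 13.381 / 2 = 6.6905 m/s².

6.7 m/s²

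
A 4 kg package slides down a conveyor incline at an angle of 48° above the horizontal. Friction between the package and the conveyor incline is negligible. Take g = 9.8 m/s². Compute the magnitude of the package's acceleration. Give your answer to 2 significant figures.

7.3 m/s²

Resolving the weight along the incline: the component pulling the package down the slope is mg sin 48° = 4 × 9.8 × 0.7431 = 29.130 N, and the normal force is N = mg cos 48° = 4 × 9.8 × 0.6691 = 26.229 N.
With no friction the net force along the incline is 29.130 N, so a = g sin 48° = 29.130 / 4 = 7.2825 m/s².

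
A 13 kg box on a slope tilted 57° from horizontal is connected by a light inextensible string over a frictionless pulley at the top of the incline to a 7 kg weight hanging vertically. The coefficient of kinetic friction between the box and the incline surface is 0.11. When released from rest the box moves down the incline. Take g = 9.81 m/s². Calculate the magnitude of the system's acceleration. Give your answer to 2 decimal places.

For the box on the incline: the weight component along the slope is m₁g sin 57° = 13 × 9.81 × 0.8387 = 106.959 N and the normal force is N = m₁g cos 57° = 69.458 N.
Kinetic friction opposes the box's motion down the incline: f = μN = 0.11 × 69.458 = 7.640 N acting up the slope.
Newton's second law for the box (down-slope positive): 106.959 − 7.640 − T = 13 a. For the hanging weight (upward positive): T − 7 × 9.81 = 7 a.
Adding the two equations eliminates T: 30.649 = 20 a, so a = 1.5325 m/s².

1.53 m/s²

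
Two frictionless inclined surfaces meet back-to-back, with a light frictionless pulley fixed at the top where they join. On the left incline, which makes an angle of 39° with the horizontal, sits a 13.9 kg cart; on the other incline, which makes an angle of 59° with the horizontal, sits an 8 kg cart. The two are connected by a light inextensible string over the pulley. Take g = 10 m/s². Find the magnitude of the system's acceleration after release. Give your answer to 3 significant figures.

0.863 m/s²

Resolve each weight along its own incline: the 13.9 kg mass has component 13.9 × 10 × sin 39° = 87.476 N down its slope, and the 8 kg mass has 8 × 10 × sin 59° = 68.573 N down its slope.
The 13.9 kg side's 87.476 N exceeds the other side's 68.573 N, so that mass slides down and the 8 kg mass slides up. Taking that direction as positive, Newton's second law for the whole system gives 87.476 − 68.573 = (13.9 + 8) a, so a = 18.903 / 21.9 = 0.8632 m/s².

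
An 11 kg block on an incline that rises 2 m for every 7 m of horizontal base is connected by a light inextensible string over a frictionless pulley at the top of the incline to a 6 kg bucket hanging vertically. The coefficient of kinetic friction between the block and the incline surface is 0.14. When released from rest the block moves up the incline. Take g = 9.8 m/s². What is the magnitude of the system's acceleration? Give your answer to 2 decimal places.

0.86 m/s²

For the block on the incline: the weight component along the slope is m₁g sin 15.95° = 11 × 9.8 × 0.2747 = 29.613 N and the normal force is N = m₁g cos 15.95° = 103.652 N.
Kinetic friction opposes the block's motion up the incline: f = μN = 0.14 × 103.652 = 14.511 N acting down the slope.
Newton's second law for the block (up-slope positive): T − 29.613 − 14.511 = 11 a. For the hanging bucket (downward positive): 6 × 9.8 − T = 6 a.
Adding the two equations eliminates T: 14.676 = 17 a, so a = 0.8633 m/s².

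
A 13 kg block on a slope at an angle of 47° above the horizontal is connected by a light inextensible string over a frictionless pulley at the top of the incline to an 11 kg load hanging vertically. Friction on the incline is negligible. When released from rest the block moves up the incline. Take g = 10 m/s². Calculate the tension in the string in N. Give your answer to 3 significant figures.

103 N

For the block on the incline: the weight component along the slope is m₁g sin 47° = 13 × 10 × 0.7314 = 95.082 N and the normal force is N = m₁g cos 47° = 88.660 N.
Newton's second law for the block (up-slope positive): T − 95.082 = 13 a. For the hanging load (downward positive): 11 × 10 − T = 11 a.
Adding the two equations eliminates T: 14.918 = 24 a, so a = 0.6216 m/s².
Then from the hanging load's equation, T = 11 × (10 − 0.6216) = 103.162 N.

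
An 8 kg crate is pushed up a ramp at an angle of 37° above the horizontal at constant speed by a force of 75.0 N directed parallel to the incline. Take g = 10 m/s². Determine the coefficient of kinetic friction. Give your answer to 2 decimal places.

0.42

At constant speed ΣF = 0 along the incline. The applied 75.0 N acts up the slope; the weight component mg sin 37° = 48.145 N and kinetic friction μN both act down the slope.
So 75.0 = 48.145 + μ × 63.891, giving μ = (75.0 − 48.145) / 63.891 = 0.4203.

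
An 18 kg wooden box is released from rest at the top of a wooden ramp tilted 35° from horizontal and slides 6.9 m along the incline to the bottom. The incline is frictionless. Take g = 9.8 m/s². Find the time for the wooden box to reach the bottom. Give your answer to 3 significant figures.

1.57 s

The weight component along the incline is mg sin 35° = 101.179 N and the normal force is N = mg cos 35° = 144.498 N.
With no friction, a = g sin 35° = 5.6210 m/s².
Starting from rest, L = ½at², so t = √(2L/a) = √(2 × 6.9 / 5.6210) = 1.5669 s.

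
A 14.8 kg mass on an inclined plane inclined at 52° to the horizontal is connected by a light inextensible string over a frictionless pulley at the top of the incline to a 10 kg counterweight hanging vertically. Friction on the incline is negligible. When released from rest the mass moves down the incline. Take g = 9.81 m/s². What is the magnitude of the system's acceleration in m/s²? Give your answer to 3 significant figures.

0.658 m/s²

For the mass on the incline: the weight component along the slope is m₁g sin 52° = 14.8 × 9.81 × 0.7880 = 114.408 N and the normal force is N = m₁g cos 52° = 89.387 N.
Newton's second law for the mass (down-slope positive): 114.408 − T = 14.8 a. For the hanging counterweight (upward positive): T − 10 × 9.81 = 10 a.
Adding the two equations eliminates T: 16.308 = 24.8 a, so a = 0.6576 m/s².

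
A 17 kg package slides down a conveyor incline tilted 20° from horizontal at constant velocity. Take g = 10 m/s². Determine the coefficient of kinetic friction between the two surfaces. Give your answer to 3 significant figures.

0.364

At constant velocity the net force along the incline is zero: mg sin 20° = μ mg cos 20°.
So μ = tan 20° = 0.3420 / 0.9397 = 0.3639.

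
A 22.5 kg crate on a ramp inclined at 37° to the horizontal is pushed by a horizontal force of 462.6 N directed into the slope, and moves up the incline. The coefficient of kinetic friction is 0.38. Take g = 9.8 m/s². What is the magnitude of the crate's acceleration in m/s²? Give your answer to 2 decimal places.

The horizontal push has components F cos 37° = 462.6 × 0.7986 = 369.432 N up the incline and F sin 37° = 462.6 × 0.6018 = 278.393 N pressing into the surface.
The normal force is therefore N = mg cos 37° + F sin 37° = 176.091 + 278.393 = 454.484 N, and kinetic friction down the slope is μN = 0.38 × 454.484 = 172.704 N.
Along the incline: F cos 37° − mg sin 37° − μN = ma, so 369.432 − 132.697 − 172.704 = 22.5 a, giving a = 2.8458 m/s².

2.85 m/s²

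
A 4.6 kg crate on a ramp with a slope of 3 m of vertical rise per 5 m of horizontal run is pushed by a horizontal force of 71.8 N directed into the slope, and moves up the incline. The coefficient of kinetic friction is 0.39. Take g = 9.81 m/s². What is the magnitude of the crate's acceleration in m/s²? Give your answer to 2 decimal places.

The horizontal push has components F cos 30.96° = 71.8 × 0.8575 = 61.569 N up the incline and F sin 30.96° = 71.8 × 0.5145 = 36.941 N pressing into the surface.
The normal force is therefore N = mg cos 30.96° + F sin 30.96° = 38.696 + 36.941 = 75.637 N, and kinetic friction down the slope is μN = 0.39 × 75.637 = 29.498 N.
Along the incline: F cos 30.96° − mg sin 30.96° − μN = ma, so 61.569 − 23.217 − 29.498 = 4.6 a, giving a = 1.9248 m/s².

1.92 m/s²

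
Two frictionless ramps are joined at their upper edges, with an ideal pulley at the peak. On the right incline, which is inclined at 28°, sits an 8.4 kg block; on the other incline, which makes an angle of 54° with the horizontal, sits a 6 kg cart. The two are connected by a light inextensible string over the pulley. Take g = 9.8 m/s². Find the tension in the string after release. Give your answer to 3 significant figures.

43.9 N

Resolve each weight along its own incline: the 8.4 kg mass has component 8.4 × 9.8 × sin 28° = 38.647 N down its slope, and the 6 kg mass has 6 × 9.8 × sin 54° = 47.570 N down its slope.
The 6 kg side's 47.570 N exceeds the other side's 38.647 N, so that mass slides down and the 8.4 kg mass slides up. Taking that direction as positive, Newton's second law for the whole system gives 47.570 − 38.647 = (8.4 + 6) a, so a = 8.923 / 14.4 = 0.6197 m/s².
For the 8.4 kg mass (up-slope positive): T − 38.647 = 8.4 × 0.6197, so T = 43.852 N.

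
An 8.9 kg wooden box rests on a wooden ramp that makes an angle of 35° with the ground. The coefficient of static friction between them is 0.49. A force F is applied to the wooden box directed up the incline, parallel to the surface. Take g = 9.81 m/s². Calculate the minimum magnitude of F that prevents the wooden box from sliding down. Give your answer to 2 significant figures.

15 N

The normal force is N = mg cos 35° = 71.519 N. With F at its minimum the wooden box is on the verge of sliding down, so static friction is at its maximum μ_s N = 0.49 × 71.519 = 35.044 N and acts up the slope.
Equilibrium along the incline: F + μ_s N = mg sin 35°, so F = 50.078 − 35.044 = 15.034 N.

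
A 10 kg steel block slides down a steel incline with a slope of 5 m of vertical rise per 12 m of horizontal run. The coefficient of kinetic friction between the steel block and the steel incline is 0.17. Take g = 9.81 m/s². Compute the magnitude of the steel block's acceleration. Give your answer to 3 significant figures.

2.23 m/s²

Resolving the weight along the incline: the component pulling the steel block down the slope is mg sin 22.62° = 10 × 9.81 × 0.3846 = 37.729 N, and the normal force is N = mg cos 22.62° = 10 × 9.81 × 0.9231 = 90.556 N.
Kinetic friction acts up the slope with magnitude f = μN = 0.17 × 90.556 = 15.395 N.
Net force along the incline is 37.729 − 15.395 = 22.334 N, so a = 22.334 / 10 = 2.2334 m/s².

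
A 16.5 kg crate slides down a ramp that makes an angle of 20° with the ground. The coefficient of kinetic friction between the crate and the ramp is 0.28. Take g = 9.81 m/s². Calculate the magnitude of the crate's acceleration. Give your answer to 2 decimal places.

0.77 m/s²

Resolving the weight along the incline: the component pulling the crate down the slope is mg sin 20° = 16.5 × 9.81 × 0.3420 = 55.358 N, and the normal force is N = mg cos 20° = 16.5 × 9.81 × 0.9397 = 152.105 N.
Kinetic friction acts up the slope with magnitude f = μN = 0.28 × 152.105 = 42.589 N.
Net force along the incline is 55.358 − 42.589 = 12.769 N, so a = 12.769 / 16.5 = 0.7739 m/s².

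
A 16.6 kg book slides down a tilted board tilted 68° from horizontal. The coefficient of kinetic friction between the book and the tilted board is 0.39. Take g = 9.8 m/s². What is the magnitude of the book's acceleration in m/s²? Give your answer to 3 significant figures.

7.65 m/s²

Resolving the weight along the incline: the component pulling the book down the slope is mg sin 68° = 16.6 × 9.8 × 0.9272 = 150.837 N, and the normal force is N = mg cos 68° = 16.6 × 9.8 × 0.3746 = 60.940 N.
Kinetic friction acts up the slope with magnitude f = μN = 0.39 × 60.940 = 23.767 N.
Net force along the incline is 150.837 − 23.767 = 127.070 N, so a = 127.070 / 16.6 = 7.6548 m/s².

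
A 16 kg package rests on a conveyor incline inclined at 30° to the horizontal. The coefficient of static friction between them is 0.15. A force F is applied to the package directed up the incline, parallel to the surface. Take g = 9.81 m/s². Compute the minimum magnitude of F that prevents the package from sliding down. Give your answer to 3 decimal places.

The normal force is N = mg cos 30° = 135.931 N. With F at its minimum the package is on the verge of sliding down, so static friction is at its maximum μ_s N = 0.15 × 135.931 = 20.390 N and acts up the slope.
Equilibrium along the incline: F + μ_s N = mg sin 30°, so F = 78.480 − 20.390 = 58.090 N.

58.090 N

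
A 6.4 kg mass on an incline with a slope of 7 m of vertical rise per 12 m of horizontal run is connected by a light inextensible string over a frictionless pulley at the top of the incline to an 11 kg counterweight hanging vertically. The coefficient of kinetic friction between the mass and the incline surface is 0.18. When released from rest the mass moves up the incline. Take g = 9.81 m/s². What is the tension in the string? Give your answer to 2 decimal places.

For the mass on the incline: the weight component along the slope is m₁g sin 30.26° = 6.4 × 9.81 × 0.5039 = 31.637 N and the normal force is N = m₁g cos 30.26° = 54.231 N.
Kinetic friction opposes the mass's motion up the incline: f = μN = 0.18 × 54.231 = 9.762 N acting down the slope.
Newton's second law for the mass (up-slope positive): T − 31.637 − 9.762 = 6.4 a. For the hanging counterweight (downward positive): 11 × 9.81 − T = 11 a.
Adding the two equations eliminates T: 66.511 = 17.4 a, so a = 3.8225 m/s².
Then from the hanging counterweight's equation, T = 11 × (9.81 − 3.8225) = 65.863 N.

65.86 N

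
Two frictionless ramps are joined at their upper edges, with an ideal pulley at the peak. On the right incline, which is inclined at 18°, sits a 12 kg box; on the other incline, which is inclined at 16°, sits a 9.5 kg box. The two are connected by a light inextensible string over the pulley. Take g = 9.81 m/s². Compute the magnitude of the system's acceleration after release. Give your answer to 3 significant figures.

Resolve each weight along its own incline: the 12 kg mass has component 12 × 9.81 × sin 18° = 36.377 N down its slope, and the 9.5 kg mass has 9.5 × 9.81 × sin 16° = 25.688 N down its slope.
The 12 kg side's 36.377 N exceeds the other side's 25.688 N, so that mass slides down and the 9.5 kg mass slides up. Taking that direction as positive, Newton's second law for the whole system gives 36.377 − 25.688 = (12 + 9.5) a, so a = 10.689 / 21.5 = 0.4972 m/s².

0.497 m/s²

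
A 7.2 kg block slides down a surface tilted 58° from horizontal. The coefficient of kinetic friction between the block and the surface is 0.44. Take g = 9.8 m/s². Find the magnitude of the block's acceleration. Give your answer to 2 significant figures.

6.0 m/s²

Resolving the weight along the incline: the component pulling the block down the slope is mg sin 58° = 7.2 × 9.8 × 0.8480 = 59.835 N, and the normal force is N = mg cos 58° = 7.2 × 9.8 × 0.5299 = 37.390 N.
Kinetic friction acts up the slope with magnitude f = μN = 0.44 × 37.390 = 16.452 N.
Net force along the incline is 59.835 − 16.452 = 43.383 N, so a = 43.383 / 7.2 = 6.0254 m/s².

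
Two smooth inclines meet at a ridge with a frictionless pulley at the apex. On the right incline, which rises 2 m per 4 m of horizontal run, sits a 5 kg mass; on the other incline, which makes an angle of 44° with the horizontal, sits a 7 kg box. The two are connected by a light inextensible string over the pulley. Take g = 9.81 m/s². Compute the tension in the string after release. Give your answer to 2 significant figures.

33 N

Resolve each weight along its own incline: the 5 kg mass has component 5 × 9.81 × sin 26.57° = 21.936 N down its slope, and the 7 kg mass has 7 × 9.81 × sin 44° = 47.702 N down its slope.
The 7 kg side's 47.702 N exceeds the other side's 21.936 N, so that mass slides down and the 5 kg mass slides up. Taking that direction as positive, Newton's second law for the whole system gives 47.702 − 21.936 = (5 + 7) a, so a = 25.766 / 12 = 2.1472 m/s².
For the 5 kg mass (up-slope positive): T − 21.936 = 5 × 2.1472, so T = 32.672 N.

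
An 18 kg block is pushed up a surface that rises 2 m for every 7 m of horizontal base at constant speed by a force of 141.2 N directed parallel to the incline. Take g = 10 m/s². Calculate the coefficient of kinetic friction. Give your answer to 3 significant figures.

0.530

At constant speed ΣF = 0 along the incline. The applied 141.2 N acts up the slope; the weight component mg sin 15.95° = 49.450 N and kinetic friction μN both act down the slope.
So 141.2 = 49.450 + μ × 173.074, giving μ = (141.2 − 49.450) / 173.074 = 0.5301.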